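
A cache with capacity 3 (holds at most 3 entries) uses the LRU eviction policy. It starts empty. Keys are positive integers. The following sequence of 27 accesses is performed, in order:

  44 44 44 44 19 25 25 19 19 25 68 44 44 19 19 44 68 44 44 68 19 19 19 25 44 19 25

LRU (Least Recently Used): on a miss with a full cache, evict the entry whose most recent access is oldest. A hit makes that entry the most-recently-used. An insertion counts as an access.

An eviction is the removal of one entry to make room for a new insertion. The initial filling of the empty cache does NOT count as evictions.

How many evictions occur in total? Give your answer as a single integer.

Answer: 5

Derivation:
LRU simulation (capacity=3):
  1. access 44: MISS. Cache (LRU->MRU): [44]
  2. access 44: HIT. Cache (LRU->MRU): [44]
  3. access 44: HIT. Cache (LRU->MRU): [44]
  4. access 44: HIT. Cache (LRU->MRU): [44]
  5. access 19: MISS. Cache (LRU->MRU): [44 19]
  6. access 25: MISS. Cache (LRU->MRU): [44 19 25]
  7. access 25: HIT. Cache (LRU->MRU): [44 19 25]
  8. access 19: HIT. Cache (LRU->MRU): [44 25 19]
  9. access 19: HIT. Cache (LRU->MRU): [44 25 19]
  10. access 25: HIT. Cache (LRU->MRU): [44 19 25]
  11. access 68: MISS, evict 44. Cache (LRU->MRU): [19 25 68]
  12. access 44: MISS, evict 19. Cache (LRU->MRU): [25 68 44]
  13. access 44: HIT. Cache (LRU->MRU): [25 68 44]
  14. access 19: MISS, evict 25. Cache (LRU->MRU): [68 44 19]
  15. access 19: HIT. Cache (LRU->MRU): [68 44 19]
  16. access 44: HIT. Cache (LRU->MRU): [68 19 44]
  17. access 68: HIT. Cache (LRU->MRU): [19 44 68]
  18. access 44: HIT. Cache (LRU->MRU): [19 68 44]
  19. access 44: HIT. Cache (LRU->MRU): [19 68 44]
  20. access 68: HIT. Cache (LRU->MRU): [19 44 68]
  21. access 19: HIT. Cache (LRU->MRU): [44 68 19]
  22. access 19: HIT. Cache (LRU->MRU): [44 68 19]
  23. access 19: HIT. Cache (LRU->MRU): [44 68 19]
  24. access 25: MISS, evict 44. Cache (LRU->MRU): [68 19 25]
  25. access 44: MISS, evict 68. Cache (LRU->MRU): [19 25 44]
  26. access 19: HIT. Cache (LRU->MRU): [25 44 19]
  27. access 25: HIT. Cache (LRU->MRU): [44 19 25]
Total: 19 hits, 8 misses, 5 evictions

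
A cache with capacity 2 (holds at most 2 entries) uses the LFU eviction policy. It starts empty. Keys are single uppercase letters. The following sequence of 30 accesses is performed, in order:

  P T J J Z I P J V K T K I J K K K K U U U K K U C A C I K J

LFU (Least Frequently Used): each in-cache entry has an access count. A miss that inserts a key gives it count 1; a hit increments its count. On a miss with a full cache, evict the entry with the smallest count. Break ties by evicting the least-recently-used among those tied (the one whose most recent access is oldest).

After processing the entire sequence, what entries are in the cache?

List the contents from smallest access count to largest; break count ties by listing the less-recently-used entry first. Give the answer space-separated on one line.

LFU simulation (capacity=2):
  1. access P: MISS. Cache: [P(c=1)]
  2. access T: MISS. Cache: [P(c=1) T(c=1)]
  3. access J: MISS, evict P(c=1). Cache: [T(c=1) J(c=1)]
  4. access J: HIT, count now 2. Cache: [T(c=1) J(c=2)]
  5. access Z: MISS, evict T(c=1). Cache: [Z(c=1) J(c=2)]
  6. access I: MISS, evict Z(c=1). Cache: [I(c=1) J(c=2)]
  7. access P: MISS, evict I(c=1). Cache: [P(c=1) J(c=2)]
  8. access J: HIT, count now 3. Cache: [P(c=1) J(c=3)]
  9. access V: MISS, evict P(c=1). Cache: [V(c=1) J(c=3)]
  10. access K: MISS, evict V(c=1). Cache: [K(c=1) J(c=3)]
  11. access T: MISS, evict K(c=1). Cache: [T(c=1) J(c=3)]
  12. access K: MISS, evict T(c=1). Cache: [K(c=1) J(c=3)]
  13. access I: MISS, evict K(c=1). Cache: [I(c=1) J(c=3)]
  14. access J: HIT, count now 4. Cache: [I(c=1) J(c=4)]
  15. access K: MISS, evict I(c=1). Cache: [K(c=1) J(c=4)]
  16. access K: HIT, count now 2. Cache: [K(c=2) J(c=4)]
  17. access K: HIT, count now 3. Cache: [K(c=3) J(c=4)]
  18. access K: HIT, count now 4. Cache: [J(c=4) K(c=4)]
  19. access U: MISS, evict J(c=4). Cache: [U(c=1) K(c=4)]
  20. access U: HIT, count now 2. Cache: [U(c=2) K(c=4)]
  21. access U: HIT, count now 3. Cache: [U(c=3) K(c=4)]
  22. access K: HIT, count now 5. Cache: [U(c=3) K(c=5)]
  23. access K: HIT, count now 6. Cache: [U(c=3) K(c=6)]
  24. access U: HIT, count now 4. Cache: [U(c=4) K(c=6)]
  25. access C: MISS, evict U(c=4). Cache: [C(c=1) K(c=6)]
  26. access A: MISS, evict C(c=1). Cache: [A(c=1) K(c=6)]
  27. access C: MISS, evict A(c=1). Cache: [C(c=1) K(c=6)]
  28. access I: MISS, evict C(c=1). Cache: [I(c=1) K(c=6)]
  29. access K: HIT, count now 7. Cache: [I(c=1) K(c=7)]
  30. access J: MISS, evict I(c=1). Cache: [J(c=1) K(c=7)]
Total: 12 hits, 18 misses, 16 evictions

Answer: J K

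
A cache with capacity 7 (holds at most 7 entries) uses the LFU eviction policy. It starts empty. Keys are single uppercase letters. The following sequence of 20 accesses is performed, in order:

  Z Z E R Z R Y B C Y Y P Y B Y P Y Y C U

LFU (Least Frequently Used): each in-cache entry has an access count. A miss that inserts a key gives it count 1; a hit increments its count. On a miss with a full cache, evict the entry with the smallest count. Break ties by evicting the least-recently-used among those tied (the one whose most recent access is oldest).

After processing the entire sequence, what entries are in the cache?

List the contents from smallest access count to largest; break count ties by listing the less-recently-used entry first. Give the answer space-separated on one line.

Answer: U R B P C Z Y

Derivation:
LFU simulation (capacity=7):
  1. access Z: MISS. Cache: [Z(c=1)]
  2. access Z: HIT, count now 2. Cache: [Z(c=2)]
  3. access E: MISS. Cache: [E(c=1) Z(c=2)]
  4. access R: MISS. Cache: [E(c=1) R(c=1) Z(c=2)]
  5. access Z: HIT, count now 3. Cache: [E(c=1) R(c=1) Z(c=3)]
  6. access R: HIT, count now 2. Cache: [E(c=1) R(c=2) Z(c=3)]
  7. access Y: MISS. Cache: [E(c=1) Y(c=1) R(c=2) Z(c=3)]
  8. access B: MISS. Cache: [E(c=1) Y(c=1) B(c=1) R(c=2) Z(c=3)]
  9. access C: MISS. Cache: [E(c=1) Y(c=1) B(c=1) C(c=1) R(c=2) Z(c=3)]
  10. access Y: HIT, count now 2. Cache: [E(c=1) B(c=1) C(c=1) R(c=2) Y(c=2) Z(c=3)]
  11. access Y: HIT, count now 3. Cache: [E(c=1) B(c=1) C(c=1) R(c=2) Z(c=3) Y(c=3)]
  12. access P: MISS. Cache: [E(c=1) B(c=1) C(c=1) P(c=1) R(c=2) Z(c=3) Y(c=3)]
  13. access Y: HIT, count now 4. Cache: [E(c=1) B(c=1) C(c=1) P(c=1) R(c=2) Z(c=3) Y(c=4)]
  14. access B: HIT, count now 2. Cache: [E(c=1) C(c=1) P(c=1) R(c=2) B(c=2) Z(c=3) Y(c=4)]
  15. access Y: HIT, count now 5. Cache: [E(c=1) C(c=1) P(c=1) R(c=2) B(c=2) Z(c=3) Y(c=5)]
  16. access P: HIT, count now 2. Cache: [E(c=1) C(c=1) R(c=2) B(c=2) P(c=2) Z(c=3) Y(c=5)]
  17. access Y: HIT, count now 6. Cache: [E(c=1) C(c=1) R(c=2) B(c=2) P(c=2) Z(c=3) Y(c=6)]
  18. access Y: HIT, count now 7. Cache: [E(c=1) C(c=1) R(c=2) B(c=2) P(c=2) Z(c=3) Y(c=7)]
  19. access C: HIT, count now 2. Cache: [E(c=1) R(c=2) B(c=2) P(c=2) C(c=2) Z(c=3) Y(c=7)]
  20. access U: MISS, evict E(c=1). Cache: [U(c=1) R(c=2) B(c=2) P(c=2) C(c=2) Z(c=3) Y(c=7)]
Total: 12 hits, 8 misses, 1 evictions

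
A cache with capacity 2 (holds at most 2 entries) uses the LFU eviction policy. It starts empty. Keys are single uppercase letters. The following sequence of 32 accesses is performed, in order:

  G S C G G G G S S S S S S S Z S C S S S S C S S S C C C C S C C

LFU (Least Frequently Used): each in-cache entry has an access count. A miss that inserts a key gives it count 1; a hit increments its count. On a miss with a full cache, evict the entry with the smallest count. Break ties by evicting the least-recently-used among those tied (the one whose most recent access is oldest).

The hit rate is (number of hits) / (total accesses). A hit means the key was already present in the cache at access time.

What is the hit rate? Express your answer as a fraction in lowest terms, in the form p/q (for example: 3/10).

Answer: 25/32

Derivation:
LFU simulation (capacity=2):
  1. access G: MISS. Cache: [G(c=1)]
  2. access S: MISS. Cache: [G(c=1) S(c=1)]
  3. access C: MISS, evict G(c=1). Cache: [S(c=1) C(c=1)]
  4. access G: MISS, evict S(c=1). Cache: [C(c=1) G(c=1)]
  5. access G: HIT, count now 2. Cache: [C(c=1) G(c=2)]
  6. access G: HIT, count now 3. Cache: [C(c=1) G(c=3)]
  7. access G: HIT, count now 4. Cache: [C(c=1) G(c=4)]
  8. access S: MISS, evict C(c=1). Cache: [S(c=1) G(c=4)]
  9. access S: HIT, count now 2. Cache: [S(c=2) G(c=4)]
  10. access S: HIT, count now 3. Cache: [S(c=3) G(c=4)]
  11. access S: HIT, count now 4. Cache: [G(c=4) S(c=4)]
  12. access S: HIT, count now 5. Cache: [G(c=4) S(c=5)]
  13. access S: HIT, count now 6. Cache: [G(c=4) S(c=6)]
  14. access S: HIT, count now 7. Cache: [G(c=4) S(c=7)]
  15. access Z: MISS, evict G(c=4). Cache: [Z(c=1) S(c=7)]
  16. access S: HIT, count now 8. Cache: [Z(c=1) S(c=8)]
  17. access C: MISS, evict Z(c=1). Cache: [C(c=1) S(c=8)]
  18. access S: HIT, count now 9. Cache: [C(c=1) S(c=9)]
  19. access S: HIT, count now 10. Cache: [C(c=1) S(c=10)]
  20. access S: HIT, count now 11. Cache: [C(c=1) S(c=11)]
  21. access S: HIT, count now 12. Cache: [C(c=1) S(c=12)]
  22. access C: HIT, count now 2. Cache: [C(c=2) S(c=12)]
  23. access S: HIT, count now 13. Cache: [C(c=2) S(c=13)]
  24. access S: HIT, count now 14. Cache: [C(c=2) S(c=14)]
  25. access S: HIT, count now 15. Cache: [C(c=2) S(c=15)]
  26. access C: HIT, count now 3. Cache: [C(c=3) S(c=15)]
  27. access C: HIT, count now 4. Cache: [C(c=4) S(c=15)]
  28. access C: HIT, count now 5. Cache: [C(c=5) S(c=15)]
  29. access C: HIT, count now 6. Cache: [C(c=6) S(c=15)]
  30. access S: HIT, count now 16. Cache: [C(c=6) S(c=16)]
  31. access C: HIT, count now 7. Cache: [C(c=7) S(c=16)]
  32. access C: HIT, count now 8. Cache: [C(c=8) S(c=16)]
Total: 25 hits, 7 misses, 5 evictions

Hit rate = 25/32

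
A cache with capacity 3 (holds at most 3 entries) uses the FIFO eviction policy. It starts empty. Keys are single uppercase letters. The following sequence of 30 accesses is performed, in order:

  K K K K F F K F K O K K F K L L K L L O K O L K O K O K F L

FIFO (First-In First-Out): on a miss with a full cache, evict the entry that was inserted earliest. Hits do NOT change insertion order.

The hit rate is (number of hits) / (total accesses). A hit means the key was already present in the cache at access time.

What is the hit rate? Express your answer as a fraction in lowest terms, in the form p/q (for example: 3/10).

Answer: 4/5

Derivation:
FIFO simulation (capacity=3):
  1. access K: MISS. Cache (old->new): [K]
  2. access K: HIT. Cache (old->new): [K]
  3. access K: HIT. Cache (old->new): [K]
  4. access K: HIT. Cache (old->new): [K]
  5. access F: MISS. Cache (old->new): [K F]
  6. access F: HIT. Cache (old->new): [K F]
  7. access K: HIT. Cache (old->new): [K F]
  8. access F: HIT. Cache (old->new): [K F]
  9. access K: HIT. Cache (old->new): [K F]
  10. access O: MISS. Cache (old->new): [K F O]
  11. access K: HIT. Cache (old->new): [K F O]
  12. access K: HIT. Cache (old->new): [K F O]
  13. access F: HIT. Cache (old->new): [K F O]
  14. access K: HIT. Cache (old->new): [K F O]
  15. access L: MISS, evict K. Cache (old->new): [F O L]
  16. access L: HIT. Cache (old->new): [F O L]
  17. access K: MISS, evict F. Cache (old->new): [O L K]
  18. access L: HIT. Cache (old->new): [O L K]
  19. access L: HIT. Cache (old->new): [O L K]
  20. access O: HIT. Cache (old->new): [O L K]
  21. access K: HIT. Cache (old->new): [O L K]
  22. access O: HIT. Cache (old->new): [O L K]
  23. access L: HIT. Cache (old->new): [O L K]
  24. access K: HIT. Cache (old->new): [O L K]
  25. access O: HIT. Cache (old->new): [O L K]
  26. access K: HIT. Cache (old->new): [O L K]
  27. access O: HIT. Cache (old->new): [O L K]
  28. access K: HIT. Cache (old->new): [O L K]
  29. access F: MISS, evict O. Cache (old->new): [L K F]
  30. access L: HIT. Cache (old->new): [L K F]
Total: 24 hits, 6 misses, 3 evictions

Hit rate = 24/30 = 4/5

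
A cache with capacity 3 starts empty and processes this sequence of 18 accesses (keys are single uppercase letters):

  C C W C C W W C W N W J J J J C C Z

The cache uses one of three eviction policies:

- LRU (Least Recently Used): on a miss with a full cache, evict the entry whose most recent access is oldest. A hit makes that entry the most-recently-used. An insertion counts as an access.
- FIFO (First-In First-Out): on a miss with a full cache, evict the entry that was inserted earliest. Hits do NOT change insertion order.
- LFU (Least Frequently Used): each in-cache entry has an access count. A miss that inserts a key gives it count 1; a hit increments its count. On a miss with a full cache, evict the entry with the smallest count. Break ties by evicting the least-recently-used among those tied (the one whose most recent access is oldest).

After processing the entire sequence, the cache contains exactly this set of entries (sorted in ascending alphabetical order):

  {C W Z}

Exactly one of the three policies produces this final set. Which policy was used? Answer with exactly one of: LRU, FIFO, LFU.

Answer: LFU

Derivation:
Simulating under each policy and comparing final sets:
  LRU: final set = {C J Z} -> differs
  FIFO: final set = {C J Z} -> differs
  LFU: final set = {C W Z} -> MATCHES target
Only LFU produces the target set.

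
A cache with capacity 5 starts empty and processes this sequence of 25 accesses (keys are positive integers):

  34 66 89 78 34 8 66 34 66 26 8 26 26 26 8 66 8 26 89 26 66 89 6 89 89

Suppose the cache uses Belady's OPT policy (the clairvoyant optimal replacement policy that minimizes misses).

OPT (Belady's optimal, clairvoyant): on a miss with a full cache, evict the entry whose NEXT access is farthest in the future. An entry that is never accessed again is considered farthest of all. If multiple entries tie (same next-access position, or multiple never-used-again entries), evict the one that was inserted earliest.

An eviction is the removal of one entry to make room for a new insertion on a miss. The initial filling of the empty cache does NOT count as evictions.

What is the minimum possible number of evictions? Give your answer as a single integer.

Answer: 2

Derivation:
OPT (Belady) simulation (capacity=5):
  1. access 34: MISS. Cache: [34]
  2. access 66: MISS. Cache: [34 66]
  3. access 89: MISS. Cache: [34 66 89]
  4. access 78: MISS. Cache: [34 66 89 78]
  5. access 34: HIT. Next use of 34: step 8. Cache: [34 66 89 78]
  6. access 8: MISS. Cache: [34 66 89 78 8]
  7. access 66: HIT. Next use of 66: step 9. Cache: [34 66 89 78 8]
  8. access 34: HIT. Next use of 34: never. Cache: [34 66 89 78 8]
  9. access 66: HIT. Next use of 66: step 16. Cache: [34 66 89 78 8]
  10. access 26: MISS, evict 34 (next use: never). Cache: [66 89 78 8 26]
  11. access 8: HIT. Next use of 8: step 15. Cache: [66 89 78 8 26]
  12. access 26: HIT. Next use of 26: step 13. Cache: [66 89 78 8 26]
  13. access 26: HIT. Next use of 26: step 14. Cache: [66 89 78 8 26]
  14. access 26: HIT. Next use of 26: step 18. Cache: [66 89 78 8 26]
  15. access 8: HIT. Next use of 8: step 17. Cache: [66 89 78 8 26]
  16. access 66: HIT. Next use of 66: step 21. Cache: [66 89 78 8 26]
  17. access 8: HIT. Next use of 8: never. Cache: [66 89 78 8 26]
  18. access 26: HIT. Next use of 26: step 20. Cache: [66 89 78 8 26]
  19. access 89: HIT. Next use of 89: step 22. Cache: [66 89 78 8 26]
  20. access 26: HIT. Next use of 26: never. Cache: [66 89 78 8 26]
  21. access 66: HIT. Next use of 66: never. Cache: [66 89 78 8 26]
  22. access 89: HIT. Next use of 89: step 24. Cache: [66 89 78 8 26]
  23. access 6: MISS, evict 66 (next use: never). Cache: [89 78 8 26 6]
  24. access 89: HIT. Next use of 89: step 25. Cache: [89 78 8 26 6]
  25. access 89: HIT. Next use of 89: never. Cache: [89 78 8 26 6]
Total: 18 hits, 7 misses, 2 evictions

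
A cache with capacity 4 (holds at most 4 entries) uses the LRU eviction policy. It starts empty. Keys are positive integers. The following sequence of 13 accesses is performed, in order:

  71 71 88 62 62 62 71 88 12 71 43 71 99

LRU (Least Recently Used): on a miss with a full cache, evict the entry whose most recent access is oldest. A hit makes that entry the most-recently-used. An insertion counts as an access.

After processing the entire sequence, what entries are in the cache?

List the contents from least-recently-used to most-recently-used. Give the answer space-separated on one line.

LRU simulation (capacity=4):
  1. access 71: MISS. Cache (LRU->MRU): [71]
  2. access 71: HIT. Cache (LRU->MRU): [71]
  3. access 88: MISS. Cache (LRU->MRU): [71 88]
  4. access 62: MISS. Cache (LRU->MRU): [71 88 62]
  5. access 62: HIT. Cache (LRU->MRU): [71 88 62]
  6. access 62: HIT. Cache (LRU->MRU): [71 88 62]
  7. access 71: HIT. Cache (LRU->MRU): [88 62 71]
  8. access 88: HIT. Cache (LRU->MRU): [62 71 88]
  9. access 12: MISS. Cache (LRU->MRU): [62 71 88 12]
  10. access 71: HIT. Cache (LRU->MRU): [62 88 12 71]
  11. access 43: MISS, evict 62. Cache (LRU->MRU): [88 12 71 43]
  12. access 71: HIT. Cache (LRU->MRU): [88 12 43 71]
  13. access 99: MISS, evict 88. Cache (LRU->MRU): [12 43 71 99]
Total: 7 hits, 6 misses, 2 evictions

Answer: 12 43 71 99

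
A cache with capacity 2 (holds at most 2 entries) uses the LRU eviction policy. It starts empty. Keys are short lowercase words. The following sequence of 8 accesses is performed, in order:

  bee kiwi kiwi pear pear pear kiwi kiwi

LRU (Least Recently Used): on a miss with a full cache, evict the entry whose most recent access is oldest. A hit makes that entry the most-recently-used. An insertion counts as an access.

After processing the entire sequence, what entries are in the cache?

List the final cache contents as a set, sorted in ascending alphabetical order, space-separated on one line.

LRU simulation (capacity=2):
  1. access bee: MISS. Cache (LRU->MRU): [bee]
  2. access kiwi: MISS. Cache (LRU->MRU): [bee kiwi]
  3. access kiwi: HIT. Cache (LRU->MRU): [bee kiwi]
  4. access pear: MISS, evict bee. Cache (LRU->MRU): [kiwi pear]
  5. access pear: HIT. Cache (LRU->MRU): [kiwi pear]
  6. access pear: HIT. Cache (LRU->MRU): [kiwi pear]
  7. access kiwi: HIT. Cache (LRU->MRU): [pear kiwi]
  8. access kiwi: HIT. Cache (LRU->MRU): [pear kiwi]
Total: 5 hits, 3 misses, 1 evictions

Answer: kiwi pear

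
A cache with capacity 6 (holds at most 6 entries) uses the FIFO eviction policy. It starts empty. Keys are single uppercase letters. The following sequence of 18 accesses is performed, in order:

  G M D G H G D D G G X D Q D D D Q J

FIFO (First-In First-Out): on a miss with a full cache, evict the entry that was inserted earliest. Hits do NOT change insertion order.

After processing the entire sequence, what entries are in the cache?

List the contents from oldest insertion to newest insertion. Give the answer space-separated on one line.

Answer: M D H X Q J

Derivation:
FIFO simulation (capacity=6):
  1. access G: MISS. Cache (old->new): [G]
  2. access M: MISS. Cache (old->new): [G M]
  3. access D: MISS. Cache (old->new): [G M D]
  4. access G: HIT. Cache (old->new): [G M D]
  5. access H: MISS. Cache (old->new): [G M D H]
  6. access G: HIT. Cache (old->new): [G M D H]
  7. access D: HIT. Cache (old->new): [G M D H]
  8. access D: HIT. Cache (old->new): [G M D H]
  9. access G: HIT. Cache (old->new): [G M D H]
  10. access G: HIT. Cache (old->new): [G M D H]
  11. access X: MISS. Cache (old->new): [G M D H X]
  12. access D: HIT. Cache (old->new): [G M D H X]
  13. access Q: MISS. Cache (old->new): [G M D H X Q]
  14. access D: HIT. Cache (old->new): [G M D H X Q]
  15. access D: HIT. Cache (old->new): [G M D H X Q]
  16. access D: HIT. Cache (old->new): [G M D H X Q]
  17. access Q: HIT. Cache (old->new): [G M D H X Q]
  18. access J: MISS, evict G. Cache (old->new): [M D H X Q J]
Total: 11 hits, 7 misses, 1 evictions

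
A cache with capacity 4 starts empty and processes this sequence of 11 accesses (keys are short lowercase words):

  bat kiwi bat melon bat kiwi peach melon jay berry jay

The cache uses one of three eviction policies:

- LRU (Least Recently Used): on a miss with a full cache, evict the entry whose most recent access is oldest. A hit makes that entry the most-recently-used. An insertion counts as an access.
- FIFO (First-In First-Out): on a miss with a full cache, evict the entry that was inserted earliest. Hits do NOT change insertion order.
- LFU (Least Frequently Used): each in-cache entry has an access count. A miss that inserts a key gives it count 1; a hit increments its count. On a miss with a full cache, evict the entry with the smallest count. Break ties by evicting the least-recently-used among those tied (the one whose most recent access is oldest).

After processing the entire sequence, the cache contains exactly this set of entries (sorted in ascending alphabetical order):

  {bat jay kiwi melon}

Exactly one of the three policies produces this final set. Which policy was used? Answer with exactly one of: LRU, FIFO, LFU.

Simulating under each policy and comparing final sets:
  LRU: final set = {berry jay melon peach} -> differs
  FIFO: final set = {berry jay melon peach} -> differs
  LFU: final set = {bat jay kiwi melon} -> MATCHES target
Only LFU produces the target set.

Answer: LFU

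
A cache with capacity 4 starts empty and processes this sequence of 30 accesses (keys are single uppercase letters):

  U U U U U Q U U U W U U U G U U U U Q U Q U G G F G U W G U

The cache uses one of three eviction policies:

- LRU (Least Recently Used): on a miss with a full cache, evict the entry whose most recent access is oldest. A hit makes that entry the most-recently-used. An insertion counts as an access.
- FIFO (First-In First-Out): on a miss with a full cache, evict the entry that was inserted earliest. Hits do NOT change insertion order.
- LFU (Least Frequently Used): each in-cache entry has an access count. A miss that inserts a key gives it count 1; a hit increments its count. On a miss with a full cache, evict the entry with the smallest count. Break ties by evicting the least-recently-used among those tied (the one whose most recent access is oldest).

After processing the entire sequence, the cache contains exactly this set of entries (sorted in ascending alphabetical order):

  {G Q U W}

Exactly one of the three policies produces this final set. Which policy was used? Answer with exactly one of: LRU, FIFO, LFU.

Answer: LFU

Derivation:
Simulating under each policy and comparing final sets:
  LRU: final set = {F G U W} -> differs
  FIFO: final set = {F G U W} -> differs
  LFU: final set = {G Q U W} -> MATCHES target
Only LFU produces the target set.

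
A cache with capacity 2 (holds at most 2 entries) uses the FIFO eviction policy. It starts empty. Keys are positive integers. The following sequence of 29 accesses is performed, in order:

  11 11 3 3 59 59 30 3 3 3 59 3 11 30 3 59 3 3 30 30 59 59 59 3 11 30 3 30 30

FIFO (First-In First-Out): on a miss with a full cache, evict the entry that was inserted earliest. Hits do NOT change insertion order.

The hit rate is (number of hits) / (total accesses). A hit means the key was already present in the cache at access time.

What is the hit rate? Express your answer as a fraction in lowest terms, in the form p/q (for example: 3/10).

FIFO simulation (capacity=2):
  1. access 11: MISS. Cache (old->new): [11]
  2. access 11: HIT. Cache (old->new): [11]
  3. access 3: MISS. Cache (old->new): [11 3]
  4. access 3: HIT. Cache (old->new): [11 3]
  5. access 59: MISS, evict 11. Cache (old->new): [3 59]
  6. access 59: HIT. Cache (old->new): [3 59]
  7. access 30: MISS, evict 3. Cache (old->new): [59 30]
  8. access 3: MISS, evict 59. Cache (old->new): [30 3]
  9. access 3: HIT. Cache (old->new): [30 3]
  10. access 3: HIT. Cache (old->new): [30 3]
  11. access 59: MISS, evict 30. Cache (old->new): [3 59]
  12. access 3: HIT. Cache (old->new): [3 59]
  13. access 11: MISS, evict 3. Cache (old->new): [59 11]
  14. access 30: MISS, evict 59. Cache (old->new): [11 30]
  15. access 3: MISS, evict 11. Cache (old->new): [30 3]
  16. access 59: MISS, evict 30. Cache (old->new): [3 59]
  17. access 3: HIT. Cache (old->new): [3 59]
  18. access 3: HIT. Cache (old->new): [3 59]
  19. access 30: MISS, evict 3. Cache (old->new): [59 30]
  20. access 30: HIT. Cache (old->new): [59 30]
  21. access 59: HIT. Cache (old->new): [59 30]
  22. access 59: HIT. Cache (old->new): [59 30]
  23. access 59: HIT. Cache (old->new): [59 30]
  24. access 3: MISS, evict 59. Cache (old->new): [30 3]
  25. access 11: MISS, evict 30. Cache (old->new): [3 11]
  26. access 30: MISS, evict 3. Cache (old->new): [11 30]
  27. access 3: MISS, evict 11. Cache (old->new): [30 3]
  28. access 30: HIT. Cache (old->new): [30 3]
  29. access 30: HIT. Cache (old->new): [30 3]
Total: 14 hits, 15 misses, 13 evictions

Hit rate = 14/29

Answer: 14/29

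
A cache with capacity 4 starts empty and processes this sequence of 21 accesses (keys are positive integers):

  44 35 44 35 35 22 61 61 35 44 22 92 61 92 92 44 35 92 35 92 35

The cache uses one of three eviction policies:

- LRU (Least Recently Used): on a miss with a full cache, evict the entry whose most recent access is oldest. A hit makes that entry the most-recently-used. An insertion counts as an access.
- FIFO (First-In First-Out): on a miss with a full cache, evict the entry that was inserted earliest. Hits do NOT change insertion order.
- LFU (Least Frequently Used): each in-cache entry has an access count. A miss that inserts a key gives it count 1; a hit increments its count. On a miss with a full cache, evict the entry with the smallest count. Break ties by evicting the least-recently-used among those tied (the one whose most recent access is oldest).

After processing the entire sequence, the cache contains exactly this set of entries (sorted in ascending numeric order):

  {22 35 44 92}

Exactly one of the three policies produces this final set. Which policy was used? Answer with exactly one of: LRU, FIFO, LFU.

Answer: LFU

Derivation:
Simulating under each policy and comparing final sets:
  LRU: final set = {35 44 61 92} -> differs
  FIFO: final set = {35 44 61 92} -> differs
  LFU: final set = {22 35 44 92} -> MATCHES target
Only LFU produces the target set.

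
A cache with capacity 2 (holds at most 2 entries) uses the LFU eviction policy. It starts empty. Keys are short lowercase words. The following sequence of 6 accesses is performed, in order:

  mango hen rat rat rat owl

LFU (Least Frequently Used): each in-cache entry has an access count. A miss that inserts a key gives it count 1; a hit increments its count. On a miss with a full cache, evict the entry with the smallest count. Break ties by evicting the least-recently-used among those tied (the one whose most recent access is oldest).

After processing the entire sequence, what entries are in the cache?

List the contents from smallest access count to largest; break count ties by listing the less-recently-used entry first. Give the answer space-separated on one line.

LFU simulation (capacity=2):
  1. access mango: MISS. Cache: [mango(c=1)]
  2. access hen: MISS. Cache: [mango(c=1) hen(c=1)]
  3. access rat: MISS, evict mango(c=1). Cache: [hen(c=1) rat(c=1)]
  4. access rat: HIT, count now 2. Cache: [hen(c=1) rat(c=2)]
  5. access rat: HIT, count now 3. Cache: [hen(c=1) rat(c=3)]
  6. access owl: MISS, evict hen(c=1). Cache: [owl(c=1) rat(c=3)]
Total: 2 hits, 4 misses, 2 evictions

Answer: owl rat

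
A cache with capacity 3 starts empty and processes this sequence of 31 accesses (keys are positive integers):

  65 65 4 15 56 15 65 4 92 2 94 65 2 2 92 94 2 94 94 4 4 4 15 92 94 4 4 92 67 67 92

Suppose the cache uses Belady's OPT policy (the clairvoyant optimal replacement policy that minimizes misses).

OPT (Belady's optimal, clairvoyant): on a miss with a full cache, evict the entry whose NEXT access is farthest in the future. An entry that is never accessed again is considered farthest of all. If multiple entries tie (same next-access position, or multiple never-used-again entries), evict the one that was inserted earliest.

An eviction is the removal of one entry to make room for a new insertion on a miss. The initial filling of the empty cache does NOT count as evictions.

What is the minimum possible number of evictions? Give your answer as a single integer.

OPT (Belady) simulation (capacity=3):
  1. access 65: MISS. Cache: [65]
  2. access 65: HIT. Next use of 65: step 7. Cache: [65]
  3. access 4: MISS. Cache: [65 4]
  4. access 15: MISS. Cache: [65 4 15]
  5. access 56: MISS, evict 4 (next use: step 8). Cache: [65 15 56]
  6. access 15: HIT. Next use of 15: step 23. Cache: [65 15 56]
  7. access 65: HIT. Next use of 65: step 12. Cache: [65 15 56]
  8. access 4: MISS, evict 56 (next use: never). Cache: [65 15 4]
  9. access 92: MISS, evict 15 (next use: step 23). Cache: [65 4 92]
  10. access 2: MISS, evict 4 (next use: step 20). Cache: [65 92 2]
  11. access 94: MISS, evict 92 (next use: step 15). Cache: [65 2 94]
  12. access 65: HIT. Next use of 65: never. Cache: [65 2 94]
  13. access 2: HIT. Next use of 2: step 14. Cache: [65 2 94]
  14. access 2: HIT. Next use of 2: step 17. Cache: [65 2 94]
  15. access 92: MISS, evict 65 (next use: never). Cache: [2 94 92]
  16. access 94: HIT. Next use of 94: step 18. Cache: [2 94 92]
  17. access 2: HIT. Next use of 2: never. Cache: [2 94 92]
  18. access 94: HIT. Next use of 94: step 19. Cache: [2 94 92]
  19. access 94: HIT. Next use of 94: step 25. Cache: [2 94 92]
  20. access 4: MISS, evict 2 (next use: never). Cache: [94 92 4]
  21. access 4: HIT. Next use of 4: step 22. Cache: [94 92 4]
  22. access 4: HIT. Next use of 4: step 26. Cache: [94 92 4]
  23. access 15: MISS, evict 4 (next use: step 26). Cache: [94 92 15]
  24. access 92: HIT. Next use of 92: step 28. Cache: [94 92 15]
  25. access 94: HIT. Next use of 94: never. Cache: [94 92 15]
  26. access 4: MISS, evict 94 (next use: never). Cache: [92 15 4]
  27. access 4: HIT. Next use of 4: never. Cache: [92 15 4]
  28. access 92: HIT. Next use of 92: step 31. Cache: [92 15 4]
  29. access 67: MISS, evict 15 (next use: never). Cache: [92 4 67]
  30. access 67: HIT. Next use of 67: never. Cache: [92 4 67]
  31. access 92: HIT. Next use of 92: never. Cache: [92 4 67]
Total: 18 hits, 13 misses, 10 evictions

Answer: 10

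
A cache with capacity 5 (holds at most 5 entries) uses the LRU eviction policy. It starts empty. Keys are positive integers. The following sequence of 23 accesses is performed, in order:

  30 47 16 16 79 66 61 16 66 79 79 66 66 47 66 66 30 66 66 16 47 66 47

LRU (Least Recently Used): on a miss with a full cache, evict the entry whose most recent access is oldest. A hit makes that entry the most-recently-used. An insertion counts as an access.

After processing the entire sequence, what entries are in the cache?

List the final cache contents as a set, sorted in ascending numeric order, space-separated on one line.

Answer: 16 30 47 66 79

Derivation:
LRU simulation (capacity=5):
  1. access 30: MISS. Cache (LRU->MRU): [30]
  2. access 47: MISS. Cache (LRU->MRU): [30 47]
  3. access 16: MISS. Cache (LRU->MRU): [30 47 16]
  4. access 16: HIT. Cache (LRU->MRU): [30 47 16]
  5. access 79: MISS. Cache (LRU->MRU): [30 47 16 79]
  6. access 66: MISS. Cache (LRU->MRU): [30 47 16 79 66]
  7. access 61: MISS, evict 30. Cache (LRU->MRU): [47 16 79 66 61]
  8. access 16: HIT. Cache (LRU->MRU): [47 79 66 61 16]
  9. access 66: HIT. Cache (LRU->MRU): [47 79 61 16 66]
  10. access 79: HIT. Cache (LRU->MRU): [47 61 16 66 79]
  11. access 79: HIT. Cache (LRU->MRU): [47 61 16 66 79]
  12. access 66: HIT. Cache (LRU->MRU): [47 61 16 79 66]
  13. access 66: HIT. Cache (LRU->MRU): [47 61 16 79 66]
  14. access 47: HIT. Cache (LRU->MRU): [61 16 79 66 47]
  15. access 66: HIT. Cache (LRU->MRU): [61 16 79 47 66]
  16. access 66: HIT. Cache (LRU->MRU): [61 16 79 47 66]
  17. access 30: MISS, evict 61. Cache (LRU->MRU): [16 79 47 66 30]
  18. access 66: HIT. Cache (LRU->MRU): [16 79 47 30 66]
  19. access 66: HIT. Cache (LRU->MRU): [16 79 47 30 66]
  20. access 16: HIT. Cache (LRU->MRU): [79 47 30 66 16]
  21. access 47: HIT. Cache (LRU->MRU): [79 30 66 16 47]
  22. access 66: HIT. Cache (LRU->MRU): [79 30 16 47 66]
  23. access 47: HIT. Cache (LRU->MRU): [79 30 16 66 47]
Total: 16 hits, 7 misses, 2 evictions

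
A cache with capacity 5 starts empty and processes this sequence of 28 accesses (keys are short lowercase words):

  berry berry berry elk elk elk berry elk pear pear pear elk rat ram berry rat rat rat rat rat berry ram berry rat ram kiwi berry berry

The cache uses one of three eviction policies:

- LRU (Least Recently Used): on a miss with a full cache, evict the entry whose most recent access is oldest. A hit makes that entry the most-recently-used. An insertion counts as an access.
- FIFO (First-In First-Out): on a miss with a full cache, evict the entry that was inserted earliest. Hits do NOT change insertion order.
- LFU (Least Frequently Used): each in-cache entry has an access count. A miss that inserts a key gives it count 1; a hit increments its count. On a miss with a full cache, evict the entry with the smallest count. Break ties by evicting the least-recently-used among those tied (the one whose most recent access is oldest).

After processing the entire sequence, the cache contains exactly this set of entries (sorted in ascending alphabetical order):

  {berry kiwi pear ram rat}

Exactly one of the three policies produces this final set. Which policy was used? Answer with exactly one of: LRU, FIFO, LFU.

Simulating under each policy and comparing final sets:
  LRU: final set = {berry elk kiwi ram rat} -> differs
  FIFO: final set = {berry kiwi pear ram rat} -> MATCHES target
  LFU: final set = {berry elk kiwi ram rat} -> differs
Only FIFO produces the target set.

Answer: FIFO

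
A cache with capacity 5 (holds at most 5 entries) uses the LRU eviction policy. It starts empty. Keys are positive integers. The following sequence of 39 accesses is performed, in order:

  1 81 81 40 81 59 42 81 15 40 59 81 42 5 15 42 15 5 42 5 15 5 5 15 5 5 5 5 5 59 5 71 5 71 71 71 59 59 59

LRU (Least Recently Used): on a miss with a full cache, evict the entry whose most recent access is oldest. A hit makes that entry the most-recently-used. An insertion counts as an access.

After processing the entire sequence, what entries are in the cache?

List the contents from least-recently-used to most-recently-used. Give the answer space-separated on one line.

LRU simulation (capacity=5):
  1. access 1: MISS. Cache (LRU->MRU): [1]
  2. access 81: MISS. Cache (LRU->MRU): [1 81]
  3. access 81: HIT. Cache (LRU->MRU): [1 81]
  4. access 40: MISS. Cache (LRU->MRU): [1 81 40]
  5. access 81: HIT. Cache (LRU->MRU): [1 40 81]
  6. access 59: MISS. Cache (LRU->MRU): [1 40 81 59]
  7. access 42: MISS. Cache (LRU->MRU): [1 40 81 59 42]
  8. access 81: HIT. Cache (LRU->MRU): [1 40 59 42 81]
  9. access 15: MISS, evict 1. Cache (LRU->MRU): [40 59 42 81 15]
  10. access 40: HIT. Cache (LRU->MRU): [59 42 81 15 40]
  11. access 59: HIT. Cache (LRU->MRU): [42 81 15 40 59]
  12. access 81: HIT. Cache (LRU->MRU): [42 15 40 59 81]
  13. access 42: HIT. Cache (LRU->MRU): [15 40 59 81 42]
  14. access 5: MISS, evict 15. Cache (LRU->MRU): [40 59 81 42 5]
  15. access 15: MISS, evict 40. Cache (LRU->MRU): [59 81 42 5 15]
  16. access 42: HIT. Cache (LRU->MRU): [59 81 5 15 42]
  17. access 15: HIT. Cache (LRU->MRU): [59 81 5 42 15]
  18. access 5: HIT. Cache (LRU->MRU): [59 81 42 15 5]
  19. access 42: HIT. Cache (LRU->MRU): [59 81 15 5 42]
  20. access 5: HIT. Cache (LRU->MRU): [59 81 15 42 5]
  21. access 15: HIT. Cache (LRU->MRU): [59 81 42 5 15]
  22. access 5: HIT. Cache (LRU->MRU): [59 81 42 15 5]
  23. access 5: HIT. Cache (LRU->MRU): [59 81 42 15 5]
  24. access 15: HIT. Cache (LRU->MRU): [59 81 42 5 15]
  25. access 5: HIT. Cache (LRU->MRU): [59 81 42 15 5]
  26. access 5: HIT. Cache (LRU->MRU): [59 81 42 15 5]
  27. access 5: HIT. Cache (LRU->MRU): [59 81 42 15 5]
  28. access 5: HIT. Cache (LRU->MRU): [59 81 42 15 5]
  29. access 5: HIT. Cache (LRU->MRU): [59 81 42 15 5]
  30. access 59: HIT. Cache (LRU->MRU): [81 42 15 5 59]
  31. access 5: HIT. Cache (LRU->MRU): [81 42 15 59 5]
  32. access 71: MISS, evict 81. Cache (LRU->MRU): [42 15 59 5 71]
  33. access 5: HIT. Cache (LRU->MRU): [42 15 59 71 5]
  34. access 71: HIT. Cache (LRU->MRU): [42 15 59 5 71]
  35. access 71: HIT. Cache (LRU->MRU): [42 15 59 5 71]
  36. access 71: HIT. Cache (LRU->MRU): [42 15 59 5 71]
  37. access 59: HIT. Cache (LRU->MRU): [42 15 5 71 59]
  38. access 59: HIT. Cache (LRU->MRU): [42 15 5 71 59]
  39. access 59: HIT. Cache (LRU->MRU): [42 15 5 71 59]
Total: 30 hits, 9 misses, 4 evictions

Answer: 42 15 5 71 59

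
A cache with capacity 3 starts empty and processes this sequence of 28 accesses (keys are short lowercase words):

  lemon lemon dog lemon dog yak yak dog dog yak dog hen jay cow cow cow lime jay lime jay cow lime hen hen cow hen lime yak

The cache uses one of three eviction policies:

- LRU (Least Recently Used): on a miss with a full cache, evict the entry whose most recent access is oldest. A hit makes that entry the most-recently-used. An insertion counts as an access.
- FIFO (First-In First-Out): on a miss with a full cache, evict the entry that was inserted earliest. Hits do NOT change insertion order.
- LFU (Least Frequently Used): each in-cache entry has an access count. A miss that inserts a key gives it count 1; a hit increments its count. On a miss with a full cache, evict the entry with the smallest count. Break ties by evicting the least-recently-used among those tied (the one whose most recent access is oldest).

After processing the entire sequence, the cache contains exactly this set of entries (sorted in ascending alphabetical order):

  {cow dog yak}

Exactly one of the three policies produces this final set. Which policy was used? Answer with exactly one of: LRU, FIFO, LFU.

Simulating under each policy and comparing final sets:
  LRU: final set = {hen lime yak} -> differs
  FIFO: final set = {hen lime yak} -> differs
  LFU: final set = {cow dog yak} -> MATCHES target
Only LFU produces the target set.

Answer: LFU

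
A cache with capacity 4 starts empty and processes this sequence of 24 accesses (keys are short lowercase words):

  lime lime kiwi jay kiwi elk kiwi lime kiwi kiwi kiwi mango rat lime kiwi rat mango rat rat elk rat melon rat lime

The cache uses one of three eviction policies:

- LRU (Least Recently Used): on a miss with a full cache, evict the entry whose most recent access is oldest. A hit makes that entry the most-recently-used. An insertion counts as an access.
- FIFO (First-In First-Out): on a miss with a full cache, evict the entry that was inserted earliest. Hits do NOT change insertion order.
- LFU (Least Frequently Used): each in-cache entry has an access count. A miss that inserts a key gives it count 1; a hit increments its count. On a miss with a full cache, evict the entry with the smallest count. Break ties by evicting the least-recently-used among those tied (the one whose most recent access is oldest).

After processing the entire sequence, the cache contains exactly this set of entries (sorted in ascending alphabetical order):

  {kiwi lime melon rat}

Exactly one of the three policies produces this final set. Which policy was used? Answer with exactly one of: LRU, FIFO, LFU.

Answer: LFU

Derivation:
Simulating under each policy and comparing final sets:
  LRU: final set = {elk lime melon rat} -> differs
  FIFO: final set = {elk lime melon rat} -> differs
  LFU: final set = {kiwi lime melon rat} -> MATCHES target
Only LFU produces the target set.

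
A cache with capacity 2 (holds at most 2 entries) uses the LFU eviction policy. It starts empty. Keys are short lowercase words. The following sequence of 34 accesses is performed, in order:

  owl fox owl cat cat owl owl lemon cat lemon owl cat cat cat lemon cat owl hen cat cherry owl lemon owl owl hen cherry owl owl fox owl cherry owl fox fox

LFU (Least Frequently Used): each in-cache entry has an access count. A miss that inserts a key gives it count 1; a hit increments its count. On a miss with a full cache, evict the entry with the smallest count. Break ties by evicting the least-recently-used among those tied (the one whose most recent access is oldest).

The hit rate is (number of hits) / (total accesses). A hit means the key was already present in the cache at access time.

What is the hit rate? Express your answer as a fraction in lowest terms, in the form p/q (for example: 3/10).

LFU simulation (capacity=2):
  1. access owl: MISS. Cache: [owl(c=1)]
  2. access fox: MISS. Cache: [owl(c=1) fox(c=1)]
  3. access owl: HIT, count now 2. Cache: [fox(c=1) owl(c=2)]
  4. access cat: MISS, evict fox(c=1). Cache: [cat(c=1) owl(c=2)]
  5. access cat: HIT, count now 2. Cache: [owl(c=2) cat(c=2)]
  6. access owl: HIT, count now 3. Cache: [cat(c=2) owl(c=3)]
  7. access owl: HIT, count now 4. Cache: [cat(c=2) owl(c=4)]
  8. access lemon: MISS, evict cat(c=2). Cache: [lemon(c=1) owl(c=4)]
  9. access cat: MISS, evict lemon(c=1). Cache: [cat(c=1) owl(c=4)]
  10. access lemon: MISS, evict cat(c=1). Cache: [lemon(c=1) owl(c=4)]
  11. access owl: HIT, count now 5. Cache: [lemon(c=1) owl(c=5)]
  12. access cat: MISS, evict lemon(c=1). Cache: [cat(c=1) owl(c=5)]
  13. access cat: HIT, count now 2. Cache: [cat(c=2) owl(c=5)]
  14. access cat: HIT, count now 3. Cache: [cat(c=3) owl(c=5)]
  15. access lemon: MISS, evict cat(c=3). Cache: [lemon(c=1) owl(c=5)]
  16. access cat: MISS, evict lemon(c=1). Cache: [cat(c=1) owl(c=5)]
  17. access owl: HIT, count now 6. Cache: [cat(c=1) owl(c=6)]
  18. access hen: MISS, evict cat(c=1). Cache: [hen(c=1) owl(c=6)]
  19. access cat: MISS, evict hen(c=1). Cache: [cat(c=1) owl(c=6)]
  20. access cherry: MISS, evict cat(c=1). Cache: [cherry(c=1) owl(c=6)]
  21. access owl: HIT, count now 7. Cache: [cherry(c=1) owl(c=7)]
  22. access lemon: MISS, evict cherry(c=1). Cache: [lemon(c=1) owl(c=7)]
  23. access owl: HIT, count now 8. Cache: [lemon(c=1) owl(c=8)]
  24. access owl: HIT, count now 9. Cache: [lemon(c=1) owl(c=9)]
  25. access hen: MISS, evict lemon(c=1). Cache: [hen(c=1) owl(c=9)]
  26. access cherry: MISS, evict hen(c=1). Cache: [cherry(c=1) owl(c=9)]
  27. access owl: HIT, count now 10. Cache: [cherry(c=1) owl(c=10)]
  28. access owl: HIT, count now 11. Cache: [cherry(c=1) owl(c=11)]
  29. access fox: MISS, evict cherry(c=1). Cache: [fox(c=1) owl(c=11)]
  30. access owl: HIT, count now 12. Cache: [fox(c=1) owl(c=12)]
  31. access cherry: MISS, evict fox(c=1). Cache: [cherry(c=1) owl(c=12)]
  32. access owl: HIT, count now 13. Cache: [cherry(c=1) owl(c=13)]
  33. access fox: MISS, evict cherry(c=1). Cache: [fox(c=1) owl(c=13)]
  34. access fox: HIT, count now 2. Cache: [fox(c=2) owl(c=13)]
Total: 16 hits, 18 misses, 16 evictions

Hit rate = 16/34 = 8/17

Answer: 8/17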